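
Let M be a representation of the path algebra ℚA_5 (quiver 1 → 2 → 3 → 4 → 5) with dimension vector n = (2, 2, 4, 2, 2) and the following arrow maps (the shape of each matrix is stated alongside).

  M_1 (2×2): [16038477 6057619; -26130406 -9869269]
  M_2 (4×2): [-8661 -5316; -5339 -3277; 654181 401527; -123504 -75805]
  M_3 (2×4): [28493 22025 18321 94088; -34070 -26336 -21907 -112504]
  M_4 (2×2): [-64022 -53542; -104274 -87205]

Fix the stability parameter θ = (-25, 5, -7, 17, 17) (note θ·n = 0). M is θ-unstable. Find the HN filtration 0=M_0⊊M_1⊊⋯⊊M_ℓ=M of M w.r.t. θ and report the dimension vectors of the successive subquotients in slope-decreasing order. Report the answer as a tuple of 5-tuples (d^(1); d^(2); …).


Barcode: M ≅ I[1,5]^2, I[3,3]^2. HN layers by μ_θ (4 steps, strictly decreasing):
  μ^(1)=17; μ^(2)=-1; μ^(3)=-7; μ^(4)=-25

((0, 0, 0, 2, 2); (0, 2, 2, 0, 0); (0, 0, 2, 0, 0); (2, 0, 0, 0, 0))


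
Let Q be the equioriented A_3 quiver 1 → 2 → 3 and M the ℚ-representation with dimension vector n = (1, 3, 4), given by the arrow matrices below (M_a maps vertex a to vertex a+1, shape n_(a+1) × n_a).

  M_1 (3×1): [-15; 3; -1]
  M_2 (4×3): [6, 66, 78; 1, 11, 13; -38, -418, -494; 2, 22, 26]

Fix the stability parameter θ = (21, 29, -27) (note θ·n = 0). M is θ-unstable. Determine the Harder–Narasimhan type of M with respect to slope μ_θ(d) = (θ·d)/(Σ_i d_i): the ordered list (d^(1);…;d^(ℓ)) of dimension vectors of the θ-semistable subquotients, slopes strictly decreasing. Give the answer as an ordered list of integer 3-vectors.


Via rank(M_{q-1}∘⋯∘M_p): M ≅ I[1,3], I[2,2]^2, I[3,3]^3.
μ_θ-semistable layers: μ^(1)=29; μ^(2)=23/3; μ^(3)=-27

((0, 2, 0); (1, 1, 1); (0, 0, 3))


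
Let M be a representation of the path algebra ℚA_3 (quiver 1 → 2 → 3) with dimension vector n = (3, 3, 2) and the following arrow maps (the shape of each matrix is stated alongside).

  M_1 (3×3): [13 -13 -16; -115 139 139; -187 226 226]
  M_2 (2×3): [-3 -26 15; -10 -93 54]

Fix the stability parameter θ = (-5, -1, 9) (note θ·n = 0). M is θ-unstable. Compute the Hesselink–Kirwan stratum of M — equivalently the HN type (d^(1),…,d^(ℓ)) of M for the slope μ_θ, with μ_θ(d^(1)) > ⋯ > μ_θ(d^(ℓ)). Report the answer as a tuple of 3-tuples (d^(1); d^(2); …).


Via rank(M_{q-1}∘⋯∘M_p): M ≅ I[1,2], I[1,3]^2.
μ_θ-semistable layers: μ^(1)=9; μ^(2)=-1; μ^(3)=-5

((0, 0, 2); (0, 3, 0); (3, 0, 0))


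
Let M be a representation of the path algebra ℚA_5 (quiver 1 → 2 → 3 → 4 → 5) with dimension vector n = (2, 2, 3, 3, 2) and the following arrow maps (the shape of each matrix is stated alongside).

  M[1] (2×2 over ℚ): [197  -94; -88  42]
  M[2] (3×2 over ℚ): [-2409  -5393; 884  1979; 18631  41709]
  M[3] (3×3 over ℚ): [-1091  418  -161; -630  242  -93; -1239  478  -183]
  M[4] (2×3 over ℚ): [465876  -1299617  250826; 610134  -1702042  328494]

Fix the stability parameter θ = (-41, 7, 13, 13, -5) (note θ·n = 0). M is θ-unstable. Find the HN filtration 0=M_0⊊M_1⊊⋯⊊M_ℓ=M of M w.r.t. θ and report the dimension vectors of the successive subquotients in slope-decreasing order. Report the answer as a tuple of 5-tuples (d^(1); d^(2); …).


Via rank(M_{q-1}∘⋯∘M_p): M ≅ I[1,3], I[1,5], I[3,4], I[4,5].
μ_θ-semistable layers: μ^(1)=13; μ^(2)=7; μ^(3)=4; μ^(4)=-41

((0, 0, 2, 1, 0); (0, 2, 1, 1, 1); (0, 0, 0, 1, 1); (2, 0, 0, 0, 0))


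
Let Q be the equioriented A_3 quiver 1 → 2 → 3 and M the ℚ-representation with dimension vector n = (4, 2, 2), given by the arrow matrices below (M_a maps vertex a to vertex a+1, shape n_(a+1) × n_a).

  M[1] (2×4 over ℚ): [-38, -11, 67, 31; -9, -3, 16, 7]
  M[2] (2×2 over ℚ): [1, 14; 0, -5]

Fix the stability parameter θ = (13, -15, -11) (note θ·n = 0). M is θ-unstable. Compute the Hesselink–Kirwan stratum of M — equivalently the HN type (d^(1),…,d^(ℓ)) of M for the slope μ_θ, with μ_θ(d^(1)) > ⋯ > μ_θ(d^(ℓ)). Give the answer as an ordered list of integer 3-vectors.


Barcode: M ≅ I[1,1]^2, I[1,3]^2. HN layers by μ_θ (2 steps, strictly decreasing):
  μ^(1)=13; μ^(2)=-13/3

((2, 0, 0); (2, 2, 2))


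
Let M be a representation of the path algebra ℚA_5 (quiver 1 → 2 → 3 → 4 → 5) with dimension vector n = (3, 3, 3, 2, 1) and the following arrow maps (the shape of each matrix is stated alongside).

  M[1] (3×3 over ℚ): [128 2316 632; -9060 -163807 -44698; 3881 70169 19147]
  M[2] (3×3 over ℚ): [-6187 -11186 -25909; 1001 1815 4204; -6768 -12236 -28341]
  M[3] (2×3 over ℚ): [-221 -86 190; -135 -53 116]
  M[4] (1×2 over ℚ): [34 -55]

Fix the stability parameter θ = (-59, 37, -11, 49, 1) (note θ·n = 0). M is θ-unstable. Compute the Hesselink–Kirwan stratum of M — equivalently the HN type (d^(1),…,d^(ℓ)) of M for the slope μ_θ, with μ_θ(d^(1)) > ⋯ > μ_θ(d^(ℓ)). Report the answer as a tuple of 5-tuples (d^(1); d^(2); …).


Via rank(M_{q-1}∘⋯∘M_p): M ≅ I[1,1], I[1,4], I[1,5], I[2,3].
μ_θ-semistable layers: μ^(1)=49; μ^(2)=25; μ^(3)=13; μ^(4)=-59

((0, 0, 0, 1, 0); (0, 0, 0, 1, 1); (0, 3, 3, 0, 0); (3, 0, 0, 0, 0))


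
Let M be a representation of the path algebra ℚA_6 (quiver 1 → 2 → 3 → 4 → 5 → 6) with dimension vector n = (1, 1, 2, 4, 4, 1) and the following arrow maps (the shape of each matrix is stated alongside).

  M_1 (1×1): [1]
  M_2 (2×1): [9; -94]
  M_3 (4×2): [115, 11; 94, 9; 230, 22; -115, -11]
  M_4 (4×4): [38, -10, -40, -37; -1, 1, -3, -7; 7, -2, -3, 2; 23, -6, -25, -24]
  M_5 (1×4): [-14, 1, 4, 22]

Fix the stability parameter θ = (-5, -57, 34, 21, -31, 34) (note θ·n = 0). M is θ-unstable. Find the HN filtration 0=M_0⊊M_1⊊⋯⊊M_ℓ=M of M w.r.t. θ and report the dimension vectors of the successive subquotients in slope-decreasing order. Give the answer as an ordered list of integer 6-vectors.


Via rank(M_{q-1}∘⋯∘M_p): M ≅ I[1,5], I[3,6], I[4,5]^2.
μ_θ-semistable layers: μ^(1)=34; μ^(2)=8; μ^(3)=-5; μ^(4)=-31

((0, 0, 0, 0, 0, 1); (0, 0, 2, 2, 2, 0); (0, 0, 0, 2, 2, 0); (1, 1, 0, 0, 0, 0))


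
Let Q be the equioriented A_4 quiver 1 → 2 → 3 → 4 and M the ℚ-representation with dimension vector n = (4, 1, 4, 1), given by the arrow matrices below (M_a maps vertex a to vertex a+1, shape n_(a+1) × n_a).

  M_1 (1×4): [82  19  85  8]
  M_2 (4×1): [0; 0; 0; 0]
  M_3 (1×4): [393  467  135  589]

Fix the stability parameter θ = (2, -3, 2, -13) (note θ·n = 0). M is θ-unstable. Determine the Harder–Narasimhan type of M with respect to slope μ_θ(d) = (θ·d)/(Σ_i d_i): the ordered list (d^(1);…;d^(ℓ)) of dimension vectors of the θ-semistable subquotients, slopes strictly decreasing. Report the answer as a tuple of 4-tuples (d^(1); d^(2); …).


Via rank(M_{q-1}∘⋯∘M_p): M ≅ I[1,1]^3, I[1,2], I[3,3]^3, I[3,4].
μ_θ-semistable layers: μ^(1)=2; μ^(2)=-1/2; μ^(3)=-11/2

((3, 0, 3, 0); (1, 1, 0, 0); (0, 0, 1, 1))


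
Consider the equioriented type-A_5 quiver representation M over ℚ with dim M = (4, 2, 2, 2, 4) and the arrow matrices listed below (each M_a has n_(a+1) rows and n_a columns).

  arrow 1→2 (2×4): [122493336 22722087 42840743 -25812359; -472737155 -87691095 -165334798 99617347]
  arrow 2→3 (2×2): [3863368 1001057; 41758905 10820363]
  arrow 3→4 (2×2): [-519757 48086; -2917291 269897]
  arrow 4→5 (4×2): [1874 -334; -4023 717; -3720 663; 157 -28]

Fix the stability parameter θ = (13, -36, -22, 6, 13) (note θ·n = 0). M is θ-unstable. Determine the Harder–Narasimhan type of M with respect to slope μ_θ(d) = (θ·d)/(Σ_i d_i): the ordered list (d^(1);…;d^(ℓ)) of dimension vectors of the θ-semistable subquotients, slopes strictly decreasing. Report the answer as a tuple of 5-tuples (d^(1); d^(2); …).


Barcode: M ≅ I[1,1]^2, I[1,5]^2, I[5,5]^2. HN layers by μ_θ (3 steps, strictly decreasing):
  μ^(1)=13; μ^(2)=6; μ^(3)=-15

((2, 0, 0, 0, 4); (0, 0, 0, 2, 0); (2, 2, 2, 0, 0))


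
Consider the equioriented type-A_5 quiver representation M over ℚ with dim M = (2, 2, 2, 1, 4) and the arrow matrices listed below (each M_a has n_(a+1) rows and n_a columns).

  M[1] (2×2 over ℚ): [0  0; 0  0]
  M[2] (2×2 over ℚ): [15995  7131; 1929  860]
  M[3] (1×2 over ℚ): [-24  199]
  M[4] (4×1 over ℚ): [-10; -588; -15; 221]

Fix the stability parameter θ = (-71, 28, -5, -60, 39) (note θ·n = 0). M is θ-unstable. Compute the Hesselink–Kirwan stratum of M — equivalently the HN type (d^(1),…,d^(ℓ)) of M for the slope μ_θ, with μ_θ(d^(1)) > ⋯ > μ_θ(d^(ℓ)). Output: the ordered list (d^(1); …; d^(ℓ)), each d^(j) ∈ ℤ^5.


Via rank(M_{q-1}∘⋯∘M_p): M ≅ I[1,1]^2, I[2,3], I[2,5], I[5,5]^3.
μ_θ-semistable layers: μ^(1)=39; μ^(2)=23/2; μ^(3)=-37/3; μ^(4)=-71

((0, 0, 0, 0, 4); (0, 1, 1, 0, 0); (0, 1, 1, 1, 0); (2, 0, 0, 0, 0))


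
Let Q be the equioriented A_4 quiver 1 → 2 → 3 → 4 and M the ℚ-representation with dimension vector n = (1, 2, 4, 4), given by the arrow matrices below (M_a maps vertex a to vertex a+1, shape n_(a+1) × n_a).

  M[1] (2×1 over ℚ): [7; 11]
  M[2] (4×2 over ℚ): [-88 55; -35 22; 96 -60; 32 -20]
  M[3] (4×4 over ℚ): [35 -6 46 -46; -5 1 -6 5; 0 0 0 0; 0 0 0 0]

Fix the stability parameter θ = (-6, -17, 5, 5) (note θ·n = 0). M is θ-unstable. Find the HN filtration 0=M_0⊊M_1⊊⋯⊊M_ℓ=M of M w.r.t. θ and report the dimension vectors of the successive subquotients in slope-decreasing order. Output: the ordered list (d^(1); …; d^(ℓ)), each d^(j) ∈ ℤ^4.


Interval decomposition of M: I[1,4], I[2,4], I[3,3]^2, I[4,4]^2.
HN type (ℓ=3): μ^(1)=5; μ^(2)=-23/2; μ^(3)=-17

((0, 0, 4, 4); (1, 1, 0, 0); (0, 1, 0, 0))


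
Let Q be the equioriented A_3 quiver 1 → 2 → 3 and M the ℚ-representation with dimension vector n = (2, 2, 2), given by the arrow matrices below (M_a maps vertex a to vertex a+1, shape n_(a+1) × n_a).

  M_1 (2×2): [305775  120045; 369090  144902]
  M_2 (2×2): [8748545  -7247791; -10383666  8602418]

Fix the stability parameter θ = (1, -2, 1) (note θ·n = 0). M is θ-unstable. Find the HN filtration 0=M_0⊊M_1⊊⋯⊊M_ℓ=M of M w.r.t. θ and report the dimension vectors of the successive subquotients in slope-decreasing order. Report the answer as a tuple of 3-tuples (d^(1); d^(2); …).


Barcode: M ≅ I[1,1], I[1,3], I[2,3]. HN layers by μ_θ (3 steps, strictly decreasing):
  μ^(1)=1; μ^(2)=-1/2; μ^(3)=-2

((1, 0, 2); (1, 1, 0); (0, 1, 0))


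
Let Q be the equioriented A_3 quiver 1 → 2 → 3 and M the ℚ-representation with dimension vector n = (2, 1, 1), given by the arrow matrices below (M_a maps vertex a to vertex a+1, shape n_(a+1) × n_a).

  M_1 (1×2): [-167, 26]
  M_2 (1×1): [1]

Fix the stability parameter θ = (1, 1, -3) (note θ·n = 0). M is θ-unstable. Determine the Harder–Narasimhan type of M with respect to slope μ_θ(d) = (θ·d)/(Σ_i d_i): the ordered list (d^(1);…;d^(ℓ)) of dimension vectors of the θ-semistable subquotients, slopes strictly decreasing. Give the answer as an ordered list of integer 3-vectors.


Barcode: M ≅ I[1,1], I[1,3]. HN layers by μ_θ (2 steps, strictly decreasing):
  μ^(1)=1; μ^(2)=-1/3

((1, 0, 0); (1, 1, 1))


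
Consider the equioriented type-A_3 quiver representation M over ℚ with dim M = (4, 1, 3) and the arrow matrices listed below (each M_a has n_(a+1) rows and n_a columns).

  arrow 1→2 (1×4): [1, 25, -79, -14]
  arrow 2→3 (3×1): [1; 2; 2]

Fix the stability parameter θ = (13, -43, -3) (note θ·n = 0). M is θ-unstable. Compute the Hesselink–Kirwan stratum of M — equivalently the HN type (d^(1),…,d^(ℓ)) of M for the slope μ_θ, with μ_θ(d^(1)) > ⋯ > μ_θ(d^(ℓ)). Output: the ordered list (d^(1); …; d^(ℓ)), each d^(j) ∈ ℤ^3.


Via rank(M_{q-1}∘⋯∘M_p): M ≅ I[1,1]^3, I[1,3], I[3,3]^2.
μ_θ-semistable layers: μ^(1)=13; μ^(2)=-3; μ^(3)=-15

((3, 0, 0); (0, 0, 3); (1, 1, 0))


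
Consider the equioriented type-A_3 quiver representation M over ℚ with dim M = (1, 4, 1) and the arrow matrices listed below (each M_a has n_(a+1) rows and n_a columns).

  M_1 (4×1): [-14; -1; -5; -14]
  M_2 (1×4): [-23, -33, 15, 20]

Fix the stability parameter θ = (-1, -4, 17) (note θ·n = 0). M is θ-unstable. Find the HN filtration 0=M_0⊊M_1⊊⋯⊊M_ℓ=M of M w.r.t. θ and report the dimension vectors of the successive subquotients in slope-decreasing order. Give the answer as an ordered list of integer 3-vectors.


Interval decomposition of M: I[1,2], I[2,2]^2, I[2,3].
HN type (ℓ=3): μ^(1)=17; μ^(2)=-5/2; μ^(3)=-4

((0, 0, 1); (1, 1, 0); (0, 3, 0))


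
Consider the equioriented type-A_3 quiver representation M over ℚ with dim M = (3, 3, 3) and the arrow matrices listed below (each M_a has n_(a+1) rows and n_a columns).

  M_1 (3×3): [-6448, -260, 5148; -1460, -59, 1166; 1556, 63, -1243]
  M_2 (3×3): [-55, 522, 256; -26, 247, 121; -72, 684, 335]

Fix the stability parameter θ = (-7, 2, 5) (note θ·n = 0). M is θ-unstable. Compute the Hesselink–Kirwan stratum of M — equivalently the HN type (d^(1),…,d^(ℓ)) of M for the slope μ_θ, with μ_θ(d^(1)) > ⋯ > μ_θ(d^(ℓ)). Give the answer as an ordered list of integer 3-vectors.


Interval decomposition of M: I[1,1], I[1,3]^2, I[2,3].
HN type (ℓ=3): μ^(1)=5; μ^(2)=2; μ^(3)=-7

((0, 0, 3); (0, 3, 0); (3, 0, 0))


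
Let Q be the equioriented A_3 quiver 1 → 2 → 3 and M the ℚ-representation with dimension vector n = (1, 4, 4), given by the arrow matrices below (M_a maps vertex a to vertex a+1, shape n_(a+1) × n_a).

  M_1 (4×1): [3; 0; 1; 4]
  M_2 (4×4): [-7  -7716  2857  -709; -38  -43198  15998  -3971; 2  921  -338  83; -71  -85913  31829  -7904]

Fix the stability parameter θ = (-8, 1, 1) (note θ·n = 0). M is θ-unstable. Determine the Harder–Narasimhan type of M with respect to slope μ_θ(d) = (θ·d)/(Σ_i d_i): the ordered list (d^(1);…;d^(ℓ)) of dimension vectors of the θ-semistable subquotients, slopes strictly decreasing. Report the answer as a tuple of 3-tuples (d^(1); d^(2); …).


Barcode: M ≅ I[1,2], I[2,3]^3, I[3,3]. HN layers by μ_θ (2 steps, strictly decreasing):
  μ^(1)=1; μ^(2)=-8

((0, 4, 4); (1, 0, 0))


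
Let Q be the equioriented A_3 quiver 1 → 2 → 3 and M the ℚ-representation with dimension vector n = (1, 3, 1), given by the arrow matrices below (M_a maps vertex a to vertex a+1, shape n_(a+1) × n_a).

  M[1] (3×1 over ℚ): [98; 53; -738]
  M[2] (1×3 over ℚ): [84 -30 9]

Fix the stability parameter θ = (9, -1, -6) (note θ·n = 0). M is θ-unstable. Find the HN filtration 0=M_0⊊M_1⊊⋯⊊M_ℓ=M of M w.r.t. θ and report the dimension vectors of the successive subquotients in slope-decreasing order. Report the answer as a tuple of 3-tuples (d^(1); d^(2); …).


Via rank(M_{q-1}∘⋯∘M_p): M ≅ I[1,2], I[2,2], I[2,3].
μ_θ-semistable layers: μ^(1)=4; μ^(2)=-1; μ^(3)=-7/2

((1, 1, 0); (0, 1, 0); (0, 1, 1))


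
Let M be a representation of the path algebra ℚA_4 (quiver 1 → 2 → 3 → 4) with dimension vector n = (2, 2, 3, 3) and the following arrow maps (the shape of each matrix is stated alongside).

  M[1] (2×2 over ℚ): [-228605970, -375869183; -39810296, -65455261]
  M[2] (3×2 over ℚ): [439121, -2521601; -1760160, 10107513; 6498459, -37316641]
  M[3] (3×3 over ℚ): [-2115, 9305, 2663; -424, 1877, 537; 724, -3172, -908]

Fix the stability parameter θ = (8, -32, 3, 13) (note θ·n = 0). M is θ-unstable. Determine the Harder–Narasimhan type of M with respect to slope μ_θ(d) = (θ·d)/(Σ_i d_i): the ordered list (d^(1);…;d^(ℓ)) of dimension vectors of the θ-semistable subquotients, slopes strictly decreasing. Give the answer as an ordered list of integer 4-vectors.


Via rank(M_{q-1}∘⋯∘M_p): M ≅ I[1,4]^2, I[3,3], I[4,4].
μ_θ-semistable layers: μ^(1)=13; μ^(2)=3; μ^(3)=-12

((0, 0, 0, 3); (0, 0, 3, 0); (2, 2, 0, 0))


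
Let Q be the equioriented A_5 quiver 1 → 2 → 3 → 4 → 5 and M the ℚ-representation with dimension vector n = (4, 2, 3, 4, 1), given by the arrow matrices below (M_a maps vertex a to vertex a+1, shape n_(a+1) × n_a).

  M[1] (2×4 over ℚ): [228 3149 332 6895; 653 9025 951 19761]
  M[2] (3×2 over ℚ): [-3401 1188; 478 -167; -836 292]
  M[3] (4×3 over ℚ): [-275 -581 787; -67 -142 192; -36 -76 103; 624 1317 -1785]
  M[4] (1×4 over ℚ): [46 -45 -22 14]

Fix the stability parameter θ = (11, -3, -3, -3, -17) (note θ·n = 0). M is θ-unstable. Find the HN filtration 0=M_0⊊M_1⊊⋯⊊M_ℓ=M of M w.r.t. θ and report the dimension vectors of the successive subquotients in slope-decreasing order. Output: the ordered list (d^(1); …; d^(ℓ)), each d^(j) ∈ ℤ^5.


Barcode: M ≅ I[1,1]^2, I[1,4], I[1,5], I[3,4], I[4,4]. HN layers by μ_θ (3 steps, strictly decreasing):
  μ^(1)=11; μ^(2)=1/2; μ^(3)=-3

((2, 0, 0, 0, 0); (1, 1, 1, 1, 0); (1, 1, 2, 3, 1))


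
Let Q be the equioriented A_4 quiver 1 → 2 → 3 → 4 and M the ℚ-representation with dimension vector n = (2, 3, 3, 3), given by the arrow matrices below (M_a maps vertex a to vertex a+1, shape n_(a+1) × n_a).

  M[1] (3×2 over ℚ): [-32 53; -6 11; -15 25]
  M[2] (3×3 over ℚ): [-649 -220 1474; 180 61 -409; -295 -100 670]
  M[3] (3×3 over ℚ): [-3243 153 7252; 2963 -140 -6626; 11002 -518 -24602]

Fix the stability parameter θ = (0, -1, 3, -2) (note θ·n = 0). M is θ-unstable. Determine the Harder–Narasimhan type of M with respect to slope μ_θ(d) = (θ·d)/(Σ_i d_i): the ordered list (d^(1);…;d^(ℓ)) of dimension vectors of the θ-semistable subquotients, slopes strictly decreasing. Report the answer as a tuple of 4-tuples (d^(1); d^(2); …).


Via rank(M_{q-1}∘⋯∘M_p): M ≅ I[1,4]^2, I[2,2], I[3,4].
μ_θ-semistable layers: μ^(1)=1/2; μ^(2)=-1/2; μ^(3)=-1

((0, 0, 3, 3); (2, 2, 0, 0); (0, 1, 0, 0))


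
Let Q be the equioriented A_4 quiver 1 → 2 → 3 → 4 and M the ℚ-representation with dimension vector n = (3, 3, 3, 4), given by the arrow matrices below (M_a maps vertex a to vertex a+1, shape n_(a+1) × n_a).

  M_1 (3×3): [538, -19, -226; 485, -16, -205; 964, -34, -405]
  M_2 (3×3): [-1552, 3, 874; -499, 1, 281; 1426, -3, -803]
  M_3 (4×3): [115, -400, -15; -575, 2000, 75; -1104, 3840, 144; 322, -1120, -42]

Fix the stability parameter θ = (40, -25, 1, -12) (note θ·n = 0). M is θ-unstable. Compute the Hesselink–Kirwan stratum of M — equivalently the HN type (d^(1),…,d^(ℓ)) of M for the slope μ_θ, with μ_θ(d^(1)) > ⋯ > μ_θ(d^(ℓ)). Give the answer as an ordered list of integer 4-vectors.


Via rank(M_{q-1}∘⋯∘M_p): M ≅ I[1,3]^2, I[1,4], I[4,4]^3.
μ_θ-semistable layers: μ^(1)=16/3; μ^(2)=1; μ^(3)=-12

((2, 2, 2, 0); (1, 1, 1, 1); (0, 0, 0, 3))


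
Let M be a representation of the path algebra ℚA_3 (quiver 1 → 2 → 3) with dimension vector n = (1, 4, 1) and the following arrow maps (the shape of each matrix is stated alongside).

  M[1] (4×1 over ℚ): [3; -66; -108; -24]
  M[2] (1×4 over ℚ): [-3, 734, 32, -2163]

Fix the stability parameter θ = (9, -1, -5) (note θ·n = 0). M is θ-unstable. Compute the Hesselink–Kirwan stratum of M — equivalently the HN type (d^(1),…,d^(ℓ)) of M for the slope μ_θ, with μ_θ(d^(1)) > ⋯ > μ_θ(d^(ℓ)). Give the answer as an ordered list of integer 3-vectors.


Interval decomposition of M: I[1,3], I[2,2]^3.
HN type (ℓ=2): μ^(1)=1; μ^(2)=-1

((1, 1, 1); (0, 3, 0))


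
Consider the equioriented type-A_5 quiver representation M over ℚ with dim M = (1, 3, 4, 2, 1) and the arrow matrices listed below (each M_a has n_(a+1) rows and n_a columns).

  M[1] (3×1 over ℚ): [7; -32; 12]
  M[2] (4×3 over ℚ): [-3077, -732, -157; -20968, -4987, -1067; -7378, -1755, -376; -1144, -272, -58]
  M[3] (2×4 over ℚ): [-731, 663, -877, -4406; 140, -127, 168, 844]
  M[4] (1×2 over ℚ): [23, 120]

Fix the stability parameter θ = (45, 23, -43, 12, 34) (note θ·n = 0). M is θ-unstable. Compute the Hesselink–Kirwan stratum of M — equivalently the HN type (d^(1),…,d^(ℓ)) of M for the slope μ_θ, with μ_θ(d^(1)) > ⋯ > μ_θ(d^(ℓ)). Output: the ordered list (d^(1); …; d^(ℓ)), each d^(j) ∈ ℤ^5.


Barcode: M ≅ I[1,5], I[2,3], I[2,4], I[3,3]. HN layers by μ_θ (5 steps, strictly decreasing):
  μ^(1)=34; μ^(2)=12; μ^(3)=25/3; μ^(4)=-10; μ^(5)=-43

((0, 0, 0, 0, 1); (0, 0, 0, 2, 0); (1, 1, 1, 0, 0); (0, 2, 2, 0, 0); (0, 0, 1, 0, 0))


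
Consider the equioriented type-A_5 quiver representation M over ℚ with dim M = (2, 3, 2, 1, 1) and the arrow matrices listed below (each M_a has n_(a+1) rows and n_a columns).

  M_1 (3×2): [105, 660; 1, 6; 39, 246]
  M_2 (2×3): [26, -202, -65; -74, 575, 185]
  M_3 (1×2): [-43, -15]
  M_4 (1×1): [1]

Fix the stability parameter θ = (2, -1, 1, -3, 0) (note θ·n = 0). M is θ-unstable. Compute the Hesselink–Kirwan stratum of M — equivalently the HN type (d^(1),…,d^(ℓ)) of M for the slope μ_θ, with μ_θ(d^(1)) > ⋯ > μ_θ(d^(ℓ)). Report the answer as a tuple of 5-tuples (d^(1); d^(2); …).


Via rank(M_{q-1}∘⋯∘M_p): M ≅ I[1,2], I[1,5], I[2,3].
μ_θ-semistable layers: μ^(1)=1; μ^(2)=1/2; μ^(3)=0; μ^(4)=-1/4; μ^(5)=-1

((0, 0, 1, 0, 0); (1, 1, 0, 0, 0); (0, 0, 0, 0, 1); (1, 1, 1, 1, 0); (0, 1, 0, 0, 0))


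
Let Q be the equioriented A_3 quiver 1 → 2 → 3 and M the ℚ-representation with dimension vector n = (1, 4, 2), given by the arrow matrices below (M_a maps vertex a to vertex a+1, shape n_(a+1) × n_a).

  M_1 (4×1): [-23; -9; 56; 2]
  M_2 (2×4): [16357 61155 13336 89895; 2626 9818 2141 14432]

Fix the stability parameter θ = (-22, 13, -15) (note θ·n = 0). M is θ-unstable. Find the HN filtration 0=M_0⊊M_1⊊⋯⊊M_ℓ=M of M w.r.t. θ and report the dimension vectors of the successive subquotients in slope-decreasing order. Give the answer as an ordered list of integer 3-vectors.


Via rank(M_{q-1}∘⋯∘M_p): M ≅ I[1,2], I[2,2], I[2,3]^2.
μ_θ-semistable layers: μ^(1)=13; μ^(2)=-1; μ^(3)=-22

((0, 2, 0); (0, 2, 2); (1, 0, 0))


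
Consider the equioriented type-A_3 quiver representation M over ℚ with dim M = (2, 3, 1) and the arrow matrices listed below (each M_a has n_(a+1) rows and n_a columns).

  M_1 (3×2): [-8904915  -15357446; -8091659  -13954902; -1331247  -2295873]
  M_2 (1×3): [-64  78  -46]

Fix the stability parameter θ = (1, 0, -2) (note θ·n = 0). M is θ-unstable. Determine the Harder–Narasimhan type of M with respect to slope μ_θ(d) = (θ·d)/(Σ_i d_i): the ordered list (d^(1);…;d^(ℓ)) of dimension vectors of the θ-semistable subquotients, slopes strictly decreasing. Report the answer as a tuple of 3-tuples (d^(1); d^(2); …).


Barcode: M ≅ I[1,2], I[1,3], I[2,2]. HN layers by μ_θ (3 steps, strictly decreasing):
  μ^(1)=1/2; μ^(2)=0; μ^(3)=-1/3

((1, 1, 0); (0, 1, 0); (1, 1, 1))


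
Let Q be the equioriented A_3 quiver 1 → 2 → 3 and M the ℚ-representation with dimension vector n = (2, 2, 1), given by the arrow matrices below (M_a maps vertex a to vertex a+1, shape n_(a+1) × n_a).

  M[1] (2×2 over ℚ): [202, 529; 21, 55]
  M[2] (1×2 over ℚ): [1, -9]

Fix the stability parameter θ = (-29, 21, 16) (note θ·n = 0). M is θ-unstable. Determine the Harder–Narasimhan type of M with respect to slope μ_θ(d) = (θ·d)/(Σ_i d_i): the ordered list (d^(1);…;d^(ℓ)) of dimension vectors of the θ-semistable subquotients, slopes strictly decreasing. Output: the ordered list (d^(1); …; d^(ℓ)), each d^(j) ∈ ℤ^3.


Barcode: M ≅ I[1,2], I[1,3]. HN layers by μ_θ (3 steps, strictly decreasing):
  μ^(1)=21; μ^(2)=37/2; μ^(3)=-29

((0, 1, 0); (0, 1, 1); (2, 0, 0))


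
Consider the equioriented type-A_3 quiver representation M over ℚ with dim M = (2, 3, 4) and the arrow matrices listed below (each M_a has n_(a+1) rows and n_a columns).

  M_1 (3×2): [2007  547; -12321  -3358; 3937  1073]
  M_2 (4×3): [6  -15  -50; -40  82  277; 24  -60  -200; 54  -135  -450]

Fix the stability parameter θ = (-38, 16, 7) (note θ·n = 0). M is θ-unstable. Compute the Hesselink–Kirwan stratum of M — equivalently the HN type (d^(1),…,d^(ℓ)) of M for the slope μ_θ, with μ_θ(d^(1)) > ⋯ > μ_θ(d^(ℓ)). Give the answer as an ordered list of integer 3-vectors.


Barcode: M ≅ I[1,3]^2, I[2,2], I[3,3]^2. HN layers by μ_θ (4 steps, strictly decreasing):
  μ^(1)=16; μ^(2)=23/2; μ^(3)=7; μ^(4)=-38

((0, 1, 0); (0, 2, 2); (0, 0, 2); (2, 0, 0))


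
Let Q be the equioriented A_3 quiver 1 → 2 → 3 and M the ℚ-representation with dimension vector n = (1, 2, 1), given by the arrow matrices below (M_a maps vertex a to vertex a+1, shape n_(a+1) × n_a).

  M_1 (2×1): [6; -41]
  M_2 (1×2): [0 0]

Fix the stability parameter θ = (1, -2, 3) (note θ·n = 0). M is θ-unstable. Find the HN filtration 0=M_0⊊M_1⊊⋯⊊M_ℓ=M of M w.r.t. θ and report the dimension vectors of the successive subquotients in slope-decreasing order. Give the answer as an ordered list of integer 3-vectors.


Via rank(M_{q-1}∘⋯∘M_p): M ≅ I[1,2], I[2,2], I[3,3].
μ_θ-semistable layers: μ^(1)=3; μ^(2)=-1/2; μ^(3)=-2

((0, 0, 1); (1, 1, 0); (0, 1, 0))


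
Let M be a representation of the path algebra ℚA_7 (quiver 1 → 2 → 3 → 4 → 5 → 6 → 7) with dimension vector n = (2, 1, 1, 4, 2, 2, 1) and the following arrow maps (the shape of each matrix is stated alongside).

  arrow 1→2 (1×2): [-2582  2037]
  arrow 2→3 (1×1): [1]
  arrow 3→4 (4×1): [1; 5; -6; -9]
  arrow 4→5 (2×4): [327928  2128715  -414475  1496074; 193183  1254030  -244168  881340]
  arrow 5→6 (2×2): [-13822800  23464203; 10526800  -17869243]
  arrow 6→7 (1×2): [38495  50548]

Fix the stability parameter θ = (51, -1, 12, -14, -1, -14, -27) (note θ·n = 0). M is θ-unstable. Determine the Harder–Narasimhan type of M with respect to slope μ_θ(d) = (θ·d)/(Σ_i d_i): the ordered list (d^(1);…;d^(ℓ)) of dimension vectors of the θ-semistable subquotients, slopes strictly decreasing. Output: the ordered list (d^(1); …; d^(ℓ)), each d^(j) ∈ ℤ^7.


Via rank(M_{q-1}∘⋯∘M_p): M ≅ I[1,1], I[1,7], I[4,4]^2, I[4,5], I[6,6].
μ_θ-semistable layers: μ^(1)=51; μ^(2)=6/7; μ^(3)=-1; μ^(4)=-14

((1, 0, 0, 0, 0, 0, 0); (1, 1, 1, 1, 1, 1, 1); (0, 0, 0, 0, 1, 0, 0); (0, 0, 0, 3, 0, 1, 0))


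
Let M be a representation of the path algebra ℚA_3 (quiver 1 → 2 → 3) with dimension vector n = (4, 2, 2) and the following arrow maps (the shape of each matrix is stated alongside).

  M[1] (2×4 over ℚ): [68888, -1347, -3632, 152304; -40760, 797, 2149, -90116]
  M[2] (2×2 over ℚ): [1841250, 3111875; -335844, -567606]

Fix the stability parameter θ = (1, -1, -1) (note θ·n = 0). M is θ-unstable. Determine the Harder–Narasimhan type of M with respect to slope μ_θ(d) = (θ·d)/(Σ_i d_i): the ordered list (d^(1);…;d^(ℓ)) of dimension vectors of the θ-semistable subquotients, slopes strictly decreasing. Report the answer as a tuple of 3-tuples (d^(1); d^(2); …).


Interval decomposition of M: I[1,1]^2, I[1,2], I[1,3], I[3,3].
HN type (ℓ=4): μ^(1)=1; μ^(2)=0; μ^(3)=-1/3; μ^(4)=-1

((2, 0, 0); (1, 1, 0); (1, 1, 1); (0, 0, 1))


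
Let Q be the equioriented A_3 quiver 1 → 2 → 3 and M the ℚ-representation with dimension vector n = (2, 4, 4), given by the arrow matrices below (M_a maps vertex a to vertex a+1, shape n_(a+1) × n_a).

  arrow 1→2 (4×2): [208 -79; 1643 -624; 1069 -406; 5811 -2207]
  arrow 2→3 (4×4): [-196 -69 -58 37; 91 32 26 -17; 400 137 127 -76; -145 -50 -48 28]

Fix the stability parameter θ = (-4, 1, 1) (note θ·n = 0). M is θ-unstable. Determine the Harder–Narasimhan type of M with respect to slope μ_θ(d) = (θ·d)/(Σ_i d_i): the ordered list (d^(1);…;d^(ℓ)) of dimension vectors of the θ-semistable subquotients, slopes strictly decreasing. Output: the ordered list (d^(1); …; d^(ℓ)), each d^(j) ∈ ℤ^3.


Interval decomposition of M: I[1,3]^2, I[2,3]^2.
HN type (ℓ=2): μ^(1)=1; μ^(2)=-4

((0, 4, 4); (2, 0, 0))


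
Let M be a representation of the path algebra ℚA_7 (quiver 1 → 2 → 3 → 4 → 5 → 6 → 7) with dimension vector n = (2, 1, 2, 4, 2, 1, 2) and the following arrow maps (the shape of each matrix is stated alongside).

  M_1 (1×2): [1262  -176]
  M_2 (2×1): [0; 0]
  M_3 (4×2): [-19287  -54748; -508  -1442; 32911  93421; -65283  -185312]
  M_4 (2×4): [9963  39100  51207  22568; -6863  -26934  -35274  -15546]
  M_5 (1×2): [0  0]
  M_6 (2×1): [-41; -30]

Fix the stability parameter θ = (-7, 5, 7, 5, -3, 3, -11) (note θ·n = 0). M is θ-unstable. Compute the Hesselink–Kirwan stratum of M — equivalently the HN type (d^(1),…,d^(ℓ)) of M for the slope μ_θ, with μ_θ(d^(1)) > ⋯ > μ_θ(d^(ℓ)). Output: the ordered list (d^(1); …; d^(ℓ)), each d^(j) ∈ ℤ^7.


Interval decomposition of M: I[1,1], I[1,2], I[3,5]^2, I[4,4]^2, I[6,7], I[7,7].
HN type (ℓ=5): μ^(1)=5; μ^(2)=3; μ^(3)=-4; μ^(4)=-7; μ^(5)=-11

((0, 1, 0, 2, 0, 0, 0); (0, 0, 2, 2, 2, 0, 0); (0, 0, 0, 0, 0, 1, 1); (2, 0, 0, 0, 0, 0, 0); (0, 0, 0, 0, 0, 0, 1))


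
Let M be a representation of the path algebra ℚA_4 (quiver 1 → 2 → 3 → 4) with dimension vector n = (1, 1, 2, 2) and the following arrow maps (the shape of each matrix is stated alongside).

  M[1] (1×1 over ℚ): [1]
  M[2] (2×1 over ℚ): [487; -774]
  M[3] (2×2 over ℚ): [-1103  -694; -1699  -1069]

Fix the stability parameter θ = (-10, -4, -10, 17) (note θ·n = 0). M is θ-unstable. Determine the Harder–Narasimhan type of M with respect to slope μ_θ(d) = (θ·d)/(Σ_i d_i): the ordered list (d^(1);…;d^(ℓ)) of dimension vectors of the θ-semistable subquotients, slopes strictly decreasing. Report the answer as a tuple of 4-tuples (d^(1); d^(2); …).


Via rank(M_{q-1}∘⋯∘M_p): M ≅ I[1,4], I[3,4].
μ_θ-semistable layers: μ^(1)=17; μ^(2)=-7; μ^(3)=-10

((0, 0, 0, 2); (0, 1, 1, 0); (1, 0, 1, 0))


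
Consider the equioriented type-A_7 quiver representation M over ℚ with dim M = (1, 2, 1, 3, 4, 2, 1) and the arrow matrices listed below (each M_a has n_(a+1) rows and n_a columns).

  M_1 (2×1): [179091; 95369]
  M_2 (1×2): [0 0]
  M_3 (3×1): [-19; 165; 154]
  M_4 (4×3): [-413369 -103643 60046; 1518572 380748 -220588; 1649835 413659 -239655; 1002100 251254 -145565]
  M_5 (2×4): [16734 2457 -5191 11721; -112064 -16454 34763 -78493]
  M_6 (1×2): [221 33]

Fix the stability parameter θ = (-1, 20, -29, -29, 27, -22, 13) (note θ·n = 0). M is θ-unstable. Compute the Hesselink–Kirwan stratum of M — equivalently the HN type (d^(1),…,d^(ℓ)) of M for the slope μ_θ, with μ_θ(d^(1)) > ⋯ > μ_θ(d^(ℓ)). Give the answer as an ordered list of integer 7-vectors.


Interval decomposition of M: I[1,2], I[2,2], I[3,4], I[4,6], I[4,7], I[5,5]^2.
HN type (ℓ=6): μ^(1)=27; μ^(2)=20; μ^(3)=13; μ^(4)=5/2; μ^(5)=-1; μ^(6)=-29

((0, 0, 0, 0, 2, 0, 0); (0, 2, 0, 0, 0, 0, 0); (0, 0, 0, 0, 0, 0, 1); (0, 0, 0, 0, 2, 2, 0); (1, 0, 0, 0, 0, 0, 0); (0, 0, 1, 3, 0, 0, 0))


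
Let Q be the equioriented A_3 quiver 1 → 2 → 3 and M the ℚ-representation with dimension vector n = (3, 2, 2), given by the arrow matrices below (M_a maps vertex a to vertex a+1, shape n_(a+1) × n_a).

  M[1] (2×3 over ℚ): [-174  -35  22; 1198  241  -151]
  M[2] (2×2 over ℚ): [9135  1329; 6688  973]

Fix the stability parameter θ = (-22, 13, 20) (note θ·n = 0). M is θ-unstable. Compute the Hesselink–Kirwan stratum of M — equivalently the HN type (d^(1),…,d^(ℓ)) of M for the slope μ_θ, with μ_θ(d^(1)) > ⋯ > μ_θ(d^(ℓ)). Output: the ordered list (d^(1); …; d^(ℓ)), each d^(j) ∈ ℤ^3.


Via rank(M_{q-1}∘⋯∘M_p): M ≅ I[1,1], I[1,3]^2.
μ_θ-semistable layers: μ^(1)=20; μ^(2)=13; μ^(3)=-22

((0, 0, 2); (0, 2, 0); (3, 0, 0))


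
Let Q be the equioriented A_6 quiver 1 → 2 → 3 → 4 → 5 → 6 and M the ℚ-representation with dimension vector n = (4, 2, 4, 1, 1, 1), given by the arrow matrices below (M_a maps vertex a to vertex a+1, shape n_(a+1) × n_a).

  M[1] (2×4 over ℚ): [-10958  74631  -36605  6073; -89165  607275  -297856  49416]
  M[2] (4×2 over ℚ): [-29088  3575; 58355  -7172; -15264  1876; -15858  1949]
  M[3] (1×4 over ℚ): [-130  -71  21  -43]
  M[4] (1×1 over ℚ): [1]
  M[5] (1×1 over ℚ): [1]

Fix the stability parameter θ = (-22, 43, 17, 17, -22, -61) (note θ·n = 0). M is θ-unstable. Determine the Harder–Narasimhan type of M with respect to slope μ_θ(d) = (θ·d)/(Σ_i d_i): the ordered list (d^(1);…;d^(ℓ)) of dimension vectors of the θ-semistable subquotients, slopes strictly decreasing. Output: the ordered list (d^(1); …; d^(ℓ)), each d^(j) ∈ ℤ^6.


Barcode: M ≅ I[1,1]^2, I[1,3], I[1,6], I[3,3]^2. HN layers by μ_θ (4 steps, strictly decreasing):
  μ^(1)=30; μ^(2)=17; μ^(3)=-6/5; μ^(4)=-22

((0, 1, 1, 0, 0, 0); (0, 0, 2, 0, 0, 0); (0, 1, 1, 1, 1, 1); (4, 0, 0, 0, 0, 0))


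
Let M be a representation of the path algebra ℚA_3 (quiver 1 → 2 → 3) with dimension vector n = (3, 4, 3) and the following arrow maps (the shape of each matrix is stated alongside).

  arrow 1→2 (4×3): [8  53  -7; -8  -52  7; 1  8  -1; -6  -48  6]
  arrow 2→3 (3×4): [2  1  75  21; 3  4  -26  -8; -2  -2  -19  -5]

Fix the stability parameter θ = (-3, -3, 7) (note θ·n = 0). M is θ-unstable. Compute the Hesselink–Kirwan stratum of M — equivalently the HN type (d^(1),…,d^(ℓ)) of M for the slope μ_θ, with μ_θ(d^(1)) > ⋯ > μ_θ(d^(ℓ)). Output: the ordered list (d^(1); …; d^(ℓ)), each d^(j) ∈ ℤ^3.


Via rank(M_{q-1}∘⋯∘M_p): M ≅ I[1,3]^3, I[2,2].
μ_θ-semistable layers: μ^(1)=7; μ^(2)=-3

((0, 0, 3); (3, 4, 0))


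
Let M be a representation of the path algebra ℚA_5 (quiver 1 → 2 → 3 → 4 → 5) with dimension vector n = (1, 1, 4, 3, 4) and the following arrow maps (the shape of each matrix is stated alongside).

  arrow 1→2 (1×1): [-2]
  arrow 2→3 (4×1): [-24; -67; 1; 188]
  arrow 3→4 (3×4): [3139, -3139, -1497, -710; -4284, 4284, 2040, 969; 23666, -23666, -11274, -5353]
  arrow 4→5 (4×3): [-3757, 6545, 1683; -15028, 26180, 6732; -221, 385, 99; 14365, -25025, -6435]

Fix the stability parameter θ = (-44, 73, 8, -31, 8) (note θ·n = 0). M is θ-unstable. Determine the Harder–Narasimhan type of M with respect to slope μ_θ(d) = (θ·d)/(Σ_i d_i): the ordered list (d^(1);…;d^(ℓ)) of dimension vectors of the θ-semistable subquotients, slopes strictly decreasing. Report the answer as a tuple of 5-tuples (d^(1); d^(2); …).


Interval decomposition of M: I[1,3], I[3,3], I[3,4], I[3,5], I[4,4], I[5,5]^3.
HN type (ℓ=5): μ^(1)=81/2; μ^(2)=8; μ^(3)=-23/2; μ^(4)=-31; μ^(5)=-44

((0, 1, 1, 0, 0); (0, 0, 1, 0, 4); (0, 0, 2, 2, 0); (0, 0, 0, 1, 0); (1, 0, 0, 0, 0))


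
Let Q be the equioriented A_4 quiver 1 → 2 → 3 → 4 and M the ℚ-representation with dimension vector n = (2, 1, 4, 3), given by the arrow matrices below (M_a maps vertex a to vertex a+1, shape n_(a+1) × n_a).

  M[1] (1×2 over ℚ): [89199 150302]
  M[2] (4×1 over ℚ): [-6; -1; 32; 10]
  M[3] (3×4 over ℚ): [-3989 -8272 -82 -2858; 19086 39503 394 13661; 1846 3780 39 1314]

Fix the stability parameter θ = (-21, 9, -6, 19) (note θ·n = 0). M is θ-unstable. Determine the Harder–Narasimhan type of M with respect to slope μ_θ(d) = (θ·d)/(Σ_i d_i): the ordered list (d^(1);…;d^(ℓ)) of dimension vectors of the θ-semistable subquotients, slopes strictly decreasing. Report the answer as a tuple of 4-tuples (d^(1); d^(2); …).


Via rank(M_{q-1}∘⋯∘M_p): M ≅ I[1,1], I[1,4], I[3,3], I[3,4]^2.
μ_θ-semistable layers: μ^(1)=19; μ^(2)=3/2; μ^(3)=-6; μ^(4)=-21

((0, 0, 0, 3); (0, 1, 1, 0); (0, 0, 3, 0); (2, 0, 0, 0))


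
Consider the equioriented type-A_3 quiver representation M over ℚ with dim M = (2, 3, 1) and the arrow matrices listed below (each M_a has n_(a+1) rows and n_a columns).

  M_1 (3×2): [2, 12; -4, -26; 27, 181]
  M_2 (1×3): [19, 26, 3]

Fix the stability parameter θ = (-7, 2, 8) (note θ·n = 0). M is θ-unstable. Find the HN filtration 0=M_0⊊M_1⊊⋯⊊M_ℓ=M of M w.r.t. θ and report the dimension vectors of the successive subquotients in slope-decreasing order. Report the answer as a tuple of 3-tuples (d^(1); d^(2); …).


Interval decomposition of M: I[1,2], I[1,3], I[2,2].
HN type (ℓ=3): μ^(1)=8; μ^(2)=2; μ^(3)=-7

((0, 0, 1); (0, 3, 0); (2, 0, 0))


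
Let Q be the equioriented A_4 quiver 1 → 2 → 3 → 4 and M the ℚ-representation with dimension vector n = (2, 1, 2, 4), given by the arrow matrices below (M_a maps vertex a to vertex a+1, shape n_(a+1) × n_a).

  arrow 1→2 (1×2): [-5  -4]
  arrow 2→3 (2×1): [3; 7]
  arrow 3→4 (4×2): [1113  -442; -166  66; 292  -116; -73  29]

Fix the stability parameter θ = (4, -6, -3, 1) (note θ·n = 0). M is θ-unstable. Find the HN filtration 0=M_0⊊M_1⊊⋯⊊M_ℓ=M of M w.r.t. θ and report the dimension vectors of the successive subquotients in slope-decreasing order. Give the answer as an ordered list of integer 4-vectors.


Interval decomposition of M: I[1,1], I[1,4], I[3,4], I[4,4]^2.
HN type (ℓ=4): μ^(1)=4; μ^(2)=1; μ^(3)=-5/3; μ^(4)=-3

((1, 0, 0, 0); (0, 0, 0, 4); (1, 1, 1, 0); (0, 0, 1, 0))


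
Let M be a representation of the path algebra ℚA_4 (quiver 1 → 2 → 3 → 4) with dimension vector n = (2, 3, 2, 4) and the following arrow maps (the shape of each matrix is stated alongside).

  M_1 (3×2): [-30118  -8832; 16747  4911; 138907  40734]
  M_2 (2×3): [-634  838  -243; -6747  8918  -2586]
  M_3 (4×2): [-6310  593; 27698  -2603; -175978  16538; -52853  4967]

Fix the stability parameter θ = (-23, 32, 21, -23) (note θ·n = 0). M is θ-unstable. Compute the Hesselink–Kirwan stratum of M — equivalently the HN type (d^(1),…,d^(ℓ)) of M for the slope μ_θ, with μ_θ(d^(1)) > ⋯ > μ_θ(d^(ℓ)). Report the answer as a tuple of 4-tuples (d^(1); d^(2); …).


Interval decomposition of M: I[1,4]^2, I[2,2], I[4,4]^2.
HN type (ℓ=3): μ^(1)=32; μ^(2)=10; μ^(3)=-23

((0, 1, 0, 0); (0, 2, 2, 2); (2, 0, 0, 2))


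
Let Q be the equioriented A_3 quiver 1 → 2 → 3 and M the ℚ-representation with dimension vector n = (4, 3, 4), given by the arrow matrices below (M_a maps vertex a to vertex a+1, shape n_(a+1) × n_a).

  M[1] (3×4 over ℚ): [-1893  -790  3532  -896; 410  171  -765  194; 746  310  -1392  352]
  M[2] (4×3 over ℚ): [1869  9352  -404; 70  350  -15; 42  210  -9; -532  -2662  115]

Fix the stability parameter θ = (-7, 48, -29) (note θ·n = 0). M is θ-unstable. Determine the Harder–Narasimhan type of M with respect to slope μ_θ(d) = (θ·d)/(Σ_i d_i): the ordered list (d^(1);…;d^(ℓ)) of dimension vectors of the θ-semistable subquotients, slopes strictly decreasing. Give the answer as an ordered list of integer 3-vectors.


Barcode: M ≅ I[1,1], I[1,2], I[1,3]^2, I[3,3]^2. HN layers by μ_θ (4 steps, strictly decreasing):
  μ^(1)=48; μ^(2)=19/2; μ^(3)=-7; μ^(4)=-29

((0, 1, 0); (0, 2, 2); (4, 0, 0); (0, 0, 2))


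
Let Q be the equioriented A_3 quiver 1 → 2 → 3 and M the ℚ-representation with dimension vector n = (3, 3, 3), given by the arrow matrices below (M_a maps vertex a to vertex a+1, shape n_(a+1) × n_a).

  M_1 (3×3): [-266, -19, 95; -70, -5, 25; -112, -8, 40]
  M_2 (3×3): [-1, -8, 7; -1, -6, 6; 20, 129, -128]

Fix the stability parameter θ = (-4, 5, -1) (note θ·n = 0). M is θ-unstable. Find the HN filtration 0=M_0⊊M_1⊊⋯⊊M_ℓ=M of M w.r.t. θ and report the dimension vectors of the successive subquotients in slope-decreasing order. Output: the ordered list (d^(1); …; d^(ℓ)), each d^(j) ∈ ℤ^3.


Barcode: M ≅ I[1,1]^2, I[1,3], I[2,3]^2. HN layers by μ_θ (2 steps, strictly decreasing):
  μ^(1)=2; μ^(2)=-4

((0, 3, 3); (3, 0, 0))


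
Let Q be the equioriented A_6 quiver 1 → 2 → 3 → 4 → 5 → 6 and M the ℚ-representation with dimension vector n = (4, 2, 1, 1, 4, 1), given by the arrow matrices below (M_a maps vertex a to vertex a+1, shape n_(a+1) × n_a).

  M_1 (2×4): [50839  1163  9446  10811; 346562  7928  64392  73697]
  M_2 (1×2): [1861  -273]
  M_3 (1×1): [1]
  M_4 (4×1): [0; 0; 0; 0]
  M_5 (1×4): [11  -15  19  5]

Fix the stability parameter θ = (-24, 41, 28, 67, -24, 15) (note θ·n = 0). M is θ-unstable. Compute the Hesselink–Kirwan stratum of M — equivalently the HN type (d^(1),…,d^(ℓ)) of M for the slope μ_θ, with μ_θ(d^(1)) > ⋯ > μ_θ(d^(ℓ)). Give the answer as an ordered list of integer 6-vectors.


Barcode: M ≅ I[1,1]^2, I[1,2], I[1,4], I[5,5]^3, I[5,6]. HN layers by μ_θ (5 steps, strictly decreasing):
  μ^(1)=67; μ^(2)=41; μ^(3)=69/2; μ^(4)=15; μ^(5)=-24

((0, 0, 0, 1, 0, 0); (0, 1, 0, 0, 0, 0); (0, 1, 1, 0, 0, 0); (0, 0, 0, 0, 0, 1); (4, 0, 0, 0, 4, 0))
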